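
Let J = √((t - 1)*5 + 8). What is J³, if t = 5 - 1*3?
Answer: 13*√13 ≈ 46.872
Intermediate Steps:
t = 2 (t = 5 - 3 = 2)
J = √13 (J = √((2 - 1)*5 + 8) = √(1*5 + 8) = √(5 + 8) = √13 ≈ 3.6056)
J³ = (√13)³ = 13*√13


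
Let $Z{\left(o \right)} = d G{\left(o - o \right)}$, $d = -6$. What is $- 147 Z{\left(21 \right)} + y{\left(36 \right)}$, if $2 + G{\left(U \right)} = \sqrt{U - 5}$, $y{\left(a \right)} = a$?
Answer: $-1728 + 882 i \sqrt{5} \approx -1728.0 + 1972.2 i$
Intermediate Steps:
$G{\left(U \right)} = -2 + \sqrt{-5 + U}$ ($G{\left(U \right)} = -2 + \sqrt{U - 5} = -2 + \sqrt{-5 + U}$)
$Z{\left(o \right)} = 12 - 6 i \sqrt{5}$ ($Z{\left(o \right)} = - 6 \left(-2 + \sqrt{-5 + \left(o - o\right)}\right) = - 6 \left(-2 + \sqrt{-5 + 0}\right) = - 6 \left(-2 + \sqrt{-5}\right) = - 6 \left(-2 + i \sqrt{5}\right) = 12 - 6 i \sqrt{5}$)
$- 147 Z{\left(21 \right)} + y{\left(36 \right)} = - 147 \left(12 - 6 i \sqrt{5}\right) + 36 = \left(-1764 + 882 i \sqrt{5}\right) + 36 = -1728 + 882 i \sqrt{5}$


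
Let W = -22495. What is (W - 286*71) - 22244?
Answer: -65045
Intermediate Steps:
(W - 286*71) - 22244 = (-22495 - 286*71) - 22244 = (-22495 - 20306) - 22244 = -42801 - 22244 = -65045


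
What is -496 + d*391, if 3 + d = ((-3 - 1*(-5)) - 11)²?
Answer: 30002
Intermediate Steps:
d = 78 (d = -3 + ((-3 - 1*(-5)) - 11)² = -3 + ((-3 + 5) - 11)² = -3 + (2 - 11)² = -3 + (-9)² = -3 + 81 = 78)
-496 + d*391 = -496 + 78*391 = -496 + 30498 = 30002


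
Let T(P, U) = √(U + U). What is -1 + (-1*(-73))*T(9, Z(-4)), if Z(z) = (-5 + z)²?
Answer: -1 + 657*√2 ≈ 928.14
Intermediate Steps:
T(P, U) = √2*√U (T(P, U) = √(2*U) = √2*√U)
-1 + (-1*(-73))*T(9, Z(-4)) = -1 + (-1*(-73))*(√2*√((-5 - 4)²)) = -1 + 73*(√2*√((-9)²)) = -1 + 73*(√2*√81) = -1 + 73*(√2*9) = -1 + 73*(9*√2) = -1 + 657*√2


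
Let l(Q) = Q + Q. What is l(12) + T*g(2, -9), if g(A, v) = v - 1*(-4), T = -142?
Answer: 734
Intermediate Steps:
l(Q) = 2*Q
g(A, v) = 4 + v (g(A, v) = v + 4 = 4 + v)
l(12) + T*g(2, -9) = 2*12 - 142*(4 - 9) = 24 - 142*(-5) = 24 + 710 = 734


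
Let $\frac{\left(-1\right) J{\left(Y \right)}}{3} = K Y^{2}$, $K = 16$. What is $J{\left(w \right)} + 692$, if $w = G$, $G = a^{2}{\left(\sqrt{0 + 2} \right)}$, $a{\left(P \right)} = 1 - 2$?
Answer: $644$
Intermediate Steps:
$a{\left(P \right)} = -1$ ($a{\left(P \right)} = 1 - 2 = -1$)
$G = 1$ ($G = \left(-1\right)^{2} = 1$)
$w = 1$
$J{\left(Y \right)} = - 48 Y^{2}$ ($J{\left(Y \right)} = - 3 \cdot 16 Y^{2} = - 48 Y^{2}$)
$J{\left(w \right)} + 692 = - 48 \cdot 1^{2} + 692 = \left(-48\right) 1 + 692 = -48 + 692 = 644$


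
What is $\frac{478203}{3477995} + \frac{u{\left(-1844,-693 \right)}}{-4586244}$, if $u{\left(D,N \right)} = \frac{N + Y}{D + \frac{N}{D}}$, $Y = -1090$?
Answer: $\frac{1863983695678167584}{13556870024830205385} \approx 0.13749$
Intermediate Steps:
$u{\left(D,N \right)} = \frac{-1090 + N}{D + \frac{N}{D}}$ ($u{\left(D,N \right)} = \frac{N - 1090}{D + \frac{N}{D}} = \frac{-1090 + N}{D + \frac{N}{D}}$)
$\frac{478203}{3477995} + \frac{u{\left(-1844,-693 \right)}}{-4586244} = \frac{478203}{3477995} + \frac{\left(-1844\right) \frac{1}{-693 + \left(-1844\right)^{2}} \left(-1090 - 693\right)}{-4586244} = 478203 \cdot \frac{1}{3477995} + \left(-1844\right) \frac{1}{-693 + 3400336} \left(-1783\right) \left(- \frac{1}{4586244}\right) = \frac{478203}{3477995} + \left(-1844\right) \frac{1}{3399643} \left(-1783\right) \left(- \frac{1}{4586244}\right) = \frac{478203}{3477995} + \frac{3287852}{3399643} \left(- \frac{1}{4586244}\right) = \frac{478203}{3477995} - \frac{821963}{3897898077723} = \frac{1863983695678167584}{13556870024830205385}$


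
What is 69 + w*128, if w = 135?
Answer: 17349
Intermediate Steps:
69 + w*128 = 69 + 135*128 = 69 + 17280 = 17349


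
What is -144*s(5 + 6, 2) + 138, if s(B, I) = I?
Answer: -150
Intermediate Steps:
-144*s(5 + 6, 2) + 138 = -144*2 + 138 = -288 + 138 = -150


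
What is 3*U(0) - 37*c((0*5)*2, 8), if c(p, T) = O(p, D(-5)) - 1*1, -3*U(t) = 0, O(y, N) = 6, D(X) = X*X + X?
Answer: -185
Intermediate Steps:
D(X) = X + X² (D(X) = X² + X = X + X²)
U(t) = 0 (U(t) = -⅓*0 = 0)
c(p, T) = 5 (c(p, T) = 6 - 1*1 = 6 - 1 = 5)
3*U(0) - 37*c((0*5)*2, 8) = 3*0 - 37*5 = 0 - 185 = -185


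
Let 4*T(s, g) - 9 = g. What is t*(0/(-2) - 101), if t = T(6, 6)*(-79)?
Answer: 119685/4 ≈ 29921.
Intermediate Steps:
T(s, g) = 9/4 + g/4
t = -1185/4 (t = (9/4 + (¼)*6)*(-79) = (9/4 + 3/2)*(-79) = (15/4)*(-79) = -1185/4 ≈ -296.25)
t*(0/(-2) - 101) = -1185*(0/(-2) - 101)/4 = -1185*(-½*0 - 101)/4 = -1185*(0 - 101)/4 = -1185/4*(-101) = 119685/4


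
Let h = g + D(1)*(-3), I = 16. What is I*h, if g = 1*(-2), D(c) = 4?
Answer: -224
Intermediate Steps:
g = -2
h = -14 (h = -2 + 4*(-3) = -2 - 12 = -14)
I*h = 16*(-14) = -224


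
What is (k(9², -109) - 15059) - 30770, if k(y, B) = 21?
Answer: -45808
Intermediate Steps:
(k(9², -109) - 15059) - 30770 = (21 - 15059) - 30770 = -15038 - 30770 = -45808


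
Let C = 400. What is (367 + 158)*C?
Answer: 210000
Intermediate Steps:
(367 + 158)*C = (367 + 158)*400 = 525*400 = 210000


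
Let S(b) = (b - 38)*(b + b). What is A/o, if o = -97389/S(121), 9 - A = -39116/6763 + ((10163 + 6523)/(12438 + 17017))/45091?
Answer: -2667277165228859942/874778675926016835 ≈ -3.0491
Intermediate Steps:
S(b) = 2*b*(-38 + b) (S(b) = (-38 + b)*(2*b) = 2*b*(-38 + b))
A = 132792849010697/8982315004015 (A = 9 - (-39116/6763 + ((10163 + 6523)/(12438 + 17017))/45091) = 9 - (-39116*1/6763 + (16686/29455)*(1/45091)) = 9 - (-39116/6763 + (16686*(1/29455))*(1/45091)) = 9 - (-39116/6763 + (16686/29455)*(1/45091)) = 9 - (-39116/6763 + 16686/1328155405) = 9 - 1*(-51952013974562/8982315004015) = 9 + 51952013974562/8982315004015 = 132792849010697/8982315004015 ≈ 14.784)
o = -97389/20086 (o = -97389*1/(242*(-38 + 121)) = -97389/(2*121*83) = -97389/20086 ≈ -4.8486)
A/o = 132792849010697/(8982315004015*(-97389/20086)) = (132792849010697/8982315004015)*(-20086/97389) = -2667277165228859942/874778675926016835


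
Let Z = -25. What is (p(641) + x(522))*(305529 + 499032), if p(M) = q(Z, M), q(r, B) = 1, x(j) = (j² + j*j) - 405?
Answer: 438134956404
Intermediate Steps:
x(j) = -405 + 2*j² (x(j) = (j² + j²) - 405 = 2*j² - 405 = -405 + 2*j²)
p(M) = 1
(p(641) + x(522))*(305529 + 499032) = (1 + (-405 + 2*522²))*(305529 + 499032) = (1 + (-405 + 2*272484))*804561 = (1 + (-405 + 544968))*804561 = (1 + 544563)*804561 = 544564*804561 = 438134956404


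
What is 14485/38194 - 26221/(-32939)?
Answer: 1478606289/1258072166 ≈ 1.1753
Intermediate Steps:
14485/38194 - 26221/(-32939) = 14485*(1/38194) - 26221*(-1/32939) = 14485/38194 + 26221/32939 = 1478606289/1258072166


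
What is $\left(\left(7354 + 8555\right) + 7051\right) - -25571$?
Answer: $48531$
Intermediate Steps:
$\left(\left(7354 + 8555\right) + 7051\right) - -25571 = \left(15909 + 7051\right) + 25571 = 22960 + 25571 = 48531$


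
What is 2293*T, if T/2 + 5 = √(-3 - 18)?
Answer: -22930 + 4586*I*√21 ≈ -22930.0 + 21016.0*I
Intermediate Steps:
T = -10 + 2*I*√21 (T = -10 + 2*√(-3 - 18) = -10 + 2*√(-21) = -10 + 2*(I*√21) = -10 + 2*I*√21 ≈ -10.0 + 9.1651*I)
2293*T = 2293*(-10 + 2*I*√21) = -22930 + 4586*I*√21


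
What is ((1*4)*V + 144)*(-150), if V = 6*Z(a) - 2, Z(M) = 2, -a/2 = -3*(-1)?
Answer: -27600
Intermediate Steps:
a = -6 (a = -(-6)*(-1) = -2*3 = -6)
V = 10 (V = 6*2 - 2 = 12 - 2 = 10)
((1*4)*V + 144)*(-150) = ((1*4)*10 + 144)*(-150) = (4*10 + 144)*(-150) = (40 + 144)*(-150) = 184*(-150) = -27600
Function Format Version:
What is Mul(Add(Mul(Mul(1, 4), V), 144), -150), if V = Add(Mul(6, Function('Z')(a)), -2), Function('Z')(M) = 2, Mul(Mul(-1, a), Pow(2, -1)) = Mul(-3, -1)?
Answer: -27600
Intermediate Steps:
a = -6 (a = Mul(-2, Mul(-3, -1)) = Mul(-2, 3) = -6)
V = 10 (V = Add(Mul(6, 2), -2) = Add(12, -2) = 10)
Mul(Add(Mul(Mul(1, 4), V), 144), -150) = Mul(Add(Mul(Mul(1, 4), 10), 144), -150) = Mul(Add(Mul(4, 10), 144), -150) = Mul(Add(40, 144), -150) = Mul(184, -150) = -27600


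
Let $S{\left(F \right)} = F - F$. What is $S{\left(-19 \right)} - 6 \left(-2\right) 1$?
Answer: $12$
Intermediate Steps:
$S{\left(F \right)} = 0$
$S{\left(-19 \right)} - 6 \left(-2\right) 1 = 0 - 6 \left(-2\right) 1 = 0 - \left(-12\right) 1 = 0 - -12 = 0 + 12 = 12$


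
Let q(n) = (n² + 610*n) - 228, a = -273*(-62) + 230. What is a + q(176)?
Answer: 155264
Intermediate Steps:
a = 17156 (a = 16926 + 230 = 17156)
q(n) = -228 + n² + 610*n
a + q(176) = 17156 + (-228 + 176² + 610*176) = 17156 + (-228 + 30976 + 107360) = 17156 + 138108 = 155264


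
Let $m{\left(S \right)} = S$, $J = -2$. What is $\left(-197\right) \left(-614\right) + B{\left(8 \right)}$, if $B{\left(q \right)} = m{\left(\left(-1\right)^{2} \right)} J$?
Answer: $120956$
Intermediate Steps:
$B{\left(q \right)} = -2$ ($B{\left(q \right)} = \left(-1\right)^{2} \left(-2\right) = 1 \left(-2\right) = -2$)
$\left(-197\right) \left(-614\right) + B{\left(8 \right)} = \left(-197\right) \left(-614\right) - 2 = 120958 - 2 = 120956$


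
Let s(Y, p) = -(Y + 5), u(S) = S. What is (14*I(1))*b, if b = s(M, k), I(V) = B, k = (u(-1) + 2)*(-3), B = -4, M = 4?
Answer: 504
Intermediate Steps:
k = -3 (k = (-1 + 2)*(-3) = 1*(-3) = -3)
s(Y, p) = -5 - Y (s(Y, p) = -(5 + Y) = -5 - Y)
I(V) = -4
b = -9 (b = -5 - 1*4 = -5 - 4 = -9)
(14*I(1))*b = (14*(-4))*(-9) = -56*(-9) = 504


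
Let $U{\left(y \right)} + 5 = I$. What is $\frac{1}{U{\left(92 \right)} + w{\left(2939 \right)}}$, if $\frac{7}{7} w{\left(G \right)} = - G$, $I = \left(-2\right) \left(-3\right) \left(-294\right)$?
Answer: $- \frac{1}{4708} \approx -0.0002124$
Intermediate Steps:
$I = -1764$ ($I = 6 \left(-294\right) = -1764$)
$U{\left(y \right)} = -1769$ ($U{\left(y \right)} = -5 - 1764 = -1769$)
$w{\left(G \right)} = - G$
$\frac{1}{U{\left(92 \right)} + w{\left(2939 \right)}} = \frac{1}{-1769 - 2939} = \frac{1}{-4708} = - \frac{1}{4708}$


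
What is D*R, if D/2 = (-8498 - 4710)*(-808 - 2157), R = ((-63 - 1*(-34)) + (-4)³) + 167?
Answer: 5795934560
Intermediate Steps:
R = 74 (R = ((-63 + 34) - 64) + 167 = (-29 - 64) + 167 = -93 + 167 = 74)
D = 78323440 (D = 2*((-8498 - 4710)*(-808 - 2157)) = 2*(-13208*(-2965)) = 2*39161720 = 78323440)
D*R = 78323440*74 = 5795934560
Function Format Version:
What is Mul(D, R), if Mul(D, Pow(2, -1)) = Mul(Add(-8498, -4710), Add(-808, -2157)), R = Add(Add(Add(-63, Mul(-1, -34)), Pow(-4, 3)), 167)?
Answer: 5795934560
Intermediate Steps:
R = 74 (R = Add(Add(Add(-63, 34), -64), 167) = Add(Add(-29, -64), 167) = Add(-93, 167) = 74)
D = 78323440 (D = Mul(2, Mul(Add(-8498, -4710), Add(-808, -2157))) = Mul(2, Mul(-13208, -2965)) = Mul(2, 39161720) = 78323440)
Mul(D, R) = Mul(78323440, 74) = 5795934560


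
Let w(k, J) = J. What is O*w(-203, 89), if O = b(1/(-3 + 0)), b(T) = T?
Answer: -89/3 ≈ -29.667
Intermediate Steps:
O = -1/3 (O = 1/(-3 + 0) = 1/(-3) = -1/3 ≈ -0.33333)
O*w(-203, 89) = -1/3*89 = -89/3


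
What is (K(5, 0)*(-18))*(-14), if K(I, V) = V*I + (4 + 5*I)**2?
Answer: 211932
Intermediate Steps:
K(I, V) = (4 + 5*I)**2 + I*V (K(I, V) = I*V + (4 + 5*I)**2 = (4 + 5*I)**2 + I*V)
(K(5, 0)*(-18))*(-14) = (((4 + 5*5)**2 + 5*0)*(-18))*(-14) = (((4 + 25)**2 + 0)*(-18))*(-14) = ((29**2 + 0)*(-18))*(-14) = ((841 + 0)*(-18))*(-14) = (841*(-18))*(-14) = -15138*(-14) = 211932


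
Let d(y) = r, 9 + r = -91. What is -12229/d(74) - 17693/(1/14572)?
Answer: -25782227371/100 ≈ -2.5782e+8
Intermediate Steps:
r = -100 (r = -9 - 91 = -100)
d(y) = -100
-12229/d(74) - 17693/(1/14572) = -12229/(-100) - 17693/(1/14572) = -12229*(-1/100) - 17693/1/14572 = 12229/100 - 17693*14572 = 12229/100 - 257822396 = -25782227371/100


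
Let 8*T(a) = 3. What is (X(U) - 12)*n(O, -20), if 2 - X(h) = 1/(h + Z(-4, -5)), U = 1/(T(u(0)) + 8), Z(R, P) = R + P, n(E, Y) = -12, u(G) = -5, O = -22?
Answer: 70596/595 ≈ 118.65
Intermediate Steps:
Z(R, P) = P + R
T(a) = 3/8 (T(a) = (1/8)*3 = 3/8)
U = 8/67 (U = 1/(3/8 + 8) = 1/(67/8) = 8/67 ≈ 0.11940)
X(h) = 2 - 1/(-9 + h) (X(h) = 2 - 1/(h + (-5 - 4)) = 2 - 1/(h - 9) = 2 - 1/(-9 + h))
(X(U) - 12)*n(O, -20) = ((-19 + 2*(8/67))/(-9 + 8/67) - 12)*(-12) = ((-19 + 16/67)/(-595/67) - 12)*(-12) = (-67/595*(-1257/67) - 12)*(-12) = (1257/595 - 12)*(-12) = -5883/595*(-12) = 70596/595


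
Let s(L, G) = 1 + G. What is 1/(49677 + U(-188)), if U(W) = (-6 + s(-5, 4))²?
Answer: 1/49678 ≈ 2.0130e-5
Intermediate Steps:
U(W) = 1 (U(W) = (-6 + (1 + 4))² = (-6 + 5)² = (-1)² = 1)
1/(49677 + U(-188)) = 1/(49677 + 1) = 1/49678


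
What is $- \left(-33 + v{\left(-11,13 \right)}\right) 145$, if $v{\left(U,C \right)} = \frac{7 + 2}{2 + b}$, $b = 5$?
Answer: $\frac{32190}{7} \approx 4598.6$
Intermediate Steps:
$v{\left(U,C \right)} = \frac{9}{7}$ ($v{\left(U,C \right)} = \frac{7 + 2}{2 + 5} = \frac{9}{7}$)
$- \left(-33 + v{\left(-11,13 \right)}\right) 145 = - \left(-33 + \frac{9}{7}\right) 145 = - \frac{\left(-222\right) 145}{7} = \left(-1\right) \left(- \frac{32190}{7}\right) = \frac{32190}{7}$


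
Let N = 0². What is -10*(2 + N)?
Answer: -20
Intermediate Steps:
N = 0
-10*(2 + N) = -10*(2 + 0) = -10*2 = -20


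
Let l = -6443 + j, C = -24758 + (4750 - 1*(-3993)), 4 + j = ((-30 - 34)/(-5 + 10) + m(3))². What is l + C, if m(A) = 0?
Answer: -557454/25 ≈ -22298.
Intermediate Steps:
j = 3996/25 (j = -4 + ((-30 - 34)/(-5 + 10) + 0)² = -4 + (-64/5 + 0)² = -4 + (-64/5)² = -4 + 4096/25 = 3996/25 ≈ 159.84)
C = -16015 (C = -24758 + (4750 + 3993) = -24758 + 8743 = -16015)
l = -157079/25 (l = -6443 + 3996/25 = -157079/25 ≈ -6283.2)
l + C = -157079/25 - 16015 = -557454/25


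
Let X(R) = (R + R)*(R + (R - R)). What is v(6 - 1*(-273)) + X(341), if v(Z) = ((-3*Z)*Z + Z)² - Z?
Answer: 54402995819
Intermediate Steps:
X(R) = 2*R² (X(R) = (2*R)*(R + 0) = (2*R)*R = 2*R²)
v(Z) = (Z - 3*Z²)² - Z (v(Z) = (-3*Z² + Z)² - Z = (Z - 3*Z²)² - Z)
v(6 - 1*(-273)) + X(341) = (6 - 1*(-273))*(-1 + (6 - 1*(-273))*(-1 + 3*(6 - 1*(-273)))²) + 2*341² = (6 + 273)*(-1 + (6 + 273)*(-1 + 3*(6 + 273))²) + 2*116281 = 279*(-1 + 279*(-1 + 3*279)²) + 232562 = 279*(-1 + 279*(-1 + 837)²) + 232562 = 279*(-1 + 279*836²) + 232562 = 279*(-1 + 279*698896) + 232562 = 279*(-1 + 194991984) + 232562 = 279*194991983 + 232562 = 54402763257 + 232562 = 54402995819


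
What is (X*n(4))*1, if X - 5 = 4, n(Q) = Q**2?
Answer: 144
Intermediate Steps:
X = 9 (X = 5 + 4 = 9)
(X*n(4))*1 = (9*4**2)*1 = (9*16)*1 = 144*1 = 144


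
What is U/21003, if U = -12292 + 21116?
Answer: 8824/21003 ≈ 0.42013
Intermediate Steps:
U = 8824
U/21003 = 8824/21003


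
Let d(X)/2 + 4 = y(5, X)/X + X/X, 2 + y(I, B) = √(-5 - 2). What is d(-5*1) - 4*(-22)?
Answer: 414/5 - 2*I*√7/5 ≈ 82.8 - 1.0583*I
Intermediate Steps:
y(I, B) = -2 + I*√7 (y(I, B) = -2 + √(-5 - 2) = -2 + √(-7) = -2 + I*√7)
d(X) = -6 + 2*(-2 + I*√7)/X (d(X) = -8 + 2*((-2 + I*√7)/X + X/X) = -8 + 2*((-2 + I*√7)/X + 1) = -8 + 2*(1 + (-2 + I*√7)/X) = -8 + (2 + 2*(-2 + I*√7)/X) = -6 + 2*(-2 + I*√7)/X)
d(-5*1) - 4*(-22) = 2*(-2 - (-15) + I*√7)/((-5*1)) - 4*(-22) = 2*(-2 - 3*(-5) + I*√7)/(-5) + 88 = 2*(-⅕)*(-2 + 15 + I*√7) + 88 = 2*(-⅕)*(13 + I*√7) + 88 = (-26/5 - 2*I*√7/5) + 88 = 414/5 - 2*I*√7/5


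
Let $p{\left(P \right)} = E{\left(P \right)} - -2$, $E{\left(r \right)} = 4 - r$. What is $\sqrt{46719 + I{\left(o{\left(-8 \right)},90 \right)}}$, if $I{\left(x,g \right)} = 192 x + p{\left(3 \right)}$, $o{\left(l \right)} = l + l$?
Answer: $15 \sqrt{194} \approx 208.93$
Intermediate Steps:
$o{\left(l \right)} = 2 l$
$p{\left(P \right)} = 6 - P$ ($p{\left(P \right)} = \left(4 - P\right) - -2 = \left(4 - P\right) + 2 = 6 - P$)
$I{\left(x,g \right)} = 3 + 192 x$ ($I{\left(x,g \right)} = 192 x + \left(6 - 3\right) = 192 x + 3 = 3 + 192 x$)
$\sqrt{46719 + I{\left(o{\left(-8 \right)},90 \right)}} = \sqrt{46719 + \left(3 + 192 \cdot 2 \left(-8\right)\right)} = \sqrt{46719 + \left(3 + 192 \left(-16\right)\right)} = \sqrt{46719 + \left(3 - 3072\right)} = \sqrt{46719 - 3069} = \sqrt{43650} = 15 \sqrt{194}$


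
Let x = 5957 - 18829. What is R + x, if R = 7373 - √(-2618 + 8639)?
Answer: -5499 - 3*√669 ≈ -5576.6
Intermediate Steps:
R = 7373 - 3*√669 (R = 7373 - √6021 = 7373 - 3*√669 ≈ 7295.4)
x = -12872
R + x = (7373 - 3*√669) - 12872 = -5499 - 3*√669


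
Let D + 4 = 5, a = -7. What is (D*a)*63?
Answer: -441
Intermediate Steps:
D = 1 (D = -4 + 5 = 1)
(D*a)*63 = (1*(-7))*63 = -7*63 = -441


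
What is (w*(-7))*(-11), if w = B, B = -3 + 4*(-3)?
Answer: -1155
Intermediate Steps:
B = -15 (B = -3 - 12 = -15)
w = -15
(w*(-7))*(-11) = -15*(-7)*(-11) = 105*(-11) = -1155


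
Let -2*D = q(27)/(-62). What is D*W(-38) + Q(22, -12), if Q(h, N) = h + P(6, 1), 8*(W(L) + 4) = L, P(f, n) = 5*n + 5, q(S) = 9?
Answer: 15557/496 ≈ 31.365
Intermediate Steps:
P(f, n) = 5 + 5*n
D = 9/124 (D = -9/(2*(-62)) = -9*(-1)/(2*62) = -½*(-9/62) = 9/124 ≈ 0.072581)
W(L) = -4 + L/8
Q(h, N) = 10 + h (Q(h, N) = h + (5 + 5*1) = h + (5 + 5) = h + 10 = 10 + h)
D*W(-38) + Q(22, -12) = 9*(-4 + (⅛)*(-38))/124 + (10 + 22) = 9*(-4 - 19/4)/124 + 32 = (9/124)*(-35/4) + 32 = -315/496 + 32 = 15557/496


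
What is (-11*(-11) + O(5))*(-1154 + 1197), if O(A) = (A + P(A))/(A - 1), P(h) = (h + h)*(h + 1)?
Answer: 23607/4 ≈ 5901.8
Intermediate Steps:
P(h) = 2*h*(1 + h) (P(h) = (2*h)*(1 + h) = 2*h*(1 + h))
O(A) = (A + 2*A*(1 + A))/(-1 + A) (O(A) = (A + 2*A*(1 + A))/(A - 1) = (A + 2*A*(1 + A))/(-1 + A))
(-11*(-11) + O(5))*(-1154 + 1197) = (-11*(-11) + 5*(3 + 2*5)/(-1 + 5))*(-1154 + 1197) = (121 + 5*(3 + 10)/4)*43 = (121 + 5*(¼)*13)*43 = (121 + 65/4)*43 = (549/4)*43 = 23607/4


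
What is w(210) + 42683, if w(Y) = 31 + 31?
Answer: 42745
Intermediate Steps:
w(Y) = 62
w(210) + 42683 = 62 + 42683 = 42745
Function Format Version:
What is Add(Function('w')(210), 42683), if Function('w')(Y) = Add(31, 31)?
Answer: 42745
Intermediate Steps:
Function('w')(Y) = 62
Add(Function('w')(210), 42683) = Add(62, 42683) = 42745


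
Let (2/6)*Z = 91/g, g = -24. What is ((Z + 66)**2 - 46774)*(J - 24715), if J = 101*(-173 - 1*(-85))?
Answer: 94174658901/64 ≈ 1.4715e+9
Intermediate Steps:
J = -8888 (J = 101*(-173 + 85) = 101*(-88) = -8888)
Z = -91/8 (Z = 3*(91/(-24)) = 3*(91*(-1/24)) = 3*(-91/24) = -91/8 ≈ -11.375)
((Z + 66)**2 - 46774)*(J - 24715) = ((-91/8 + 66)**2 - 46774)*(-8888 - 24715) = ((437/8)**2 - 46774)*(-33603) = (190969/64 - 46774)*(-33603) = -2802567/64*(-33603) = 94174658901/64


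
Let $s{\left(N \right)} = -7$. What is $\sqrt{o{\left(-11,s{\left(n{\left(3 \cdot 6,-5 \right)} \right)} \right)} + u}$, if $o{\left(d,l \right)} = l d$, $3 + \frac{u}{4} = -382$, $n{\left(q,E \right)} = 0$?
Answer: $i \sqrt{1463} \approx 38.249 i$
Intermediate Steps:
$u = -1540$ ($u = -12 + 4 \left(-382\right) = -12 - 1528 = -1540$)
$o{\left(d,l \right)} = d l$
$\sqrt{o{\left(-11,s{\left(n{\left(3 \cdot 6,-5 \right)} \right)} \right)} + u} = \sqrt{\left(-11\right) \left(-7\right) - 1540} = \sqrt{77 - 1540} = \sqrt{-1463} = i \sqrt{1463}$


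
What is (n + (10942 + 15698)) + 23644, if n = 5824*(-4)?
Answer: 26988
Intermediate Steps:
n = -23296
(n + (10942 + 15698)) + 23644 = (-23296 + (10942 + 15698)) + 23644 = (-23296 + 26640) + 23644 = 3344 + 23644 = 26988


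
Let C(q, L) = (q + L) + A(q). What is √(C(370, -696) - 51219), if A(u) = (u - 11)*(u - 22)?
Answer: √73387 ≈ 270.90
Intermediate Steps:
A(u) = (-22 + u)*(-11 + u) (A(u) = (-11 + u)*(-22 + u) = (-22 + u)*(-11 + u))
C(q, L) = 242 + L + q² - 32*q (C(q, L) = (q + L) + (242 + q² - 33*q) = (L + q) + (242 + q² - 33*q) = 242 + L + q² - 32*q)
√(C(370, -696) - 51219) = √((242 - 696 + 370² - 32*370) - 51219) = √((242 - 696 + 136900 - 11840) - 51219) = √(124606 - 51219) = √73387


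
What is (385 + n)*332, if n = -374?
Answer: 3652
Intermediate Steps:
(385 + n)*332 = (385 - 374)*332 = 11*332 = 3652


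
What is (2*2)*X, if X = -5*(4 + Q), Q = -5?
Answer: 20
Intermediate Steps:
X = 5 (X = -5*(4 - 5) = -5*(-1) = 5)
(2*2)*X = (2*2)*5 = 4*5 = 20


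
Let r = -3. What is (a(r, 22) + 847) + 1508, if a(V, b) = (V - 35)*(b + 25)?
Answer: 569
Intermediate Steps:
a(V, b) = (-35 + V)*(25 + b)
(a(r, 22) + 847) + 1508 = ((-875 - 35*22 + 25*(-3) - 3*22) + 847) + 1508 = ((-875 - 770 - 75 - 66) + 847) + 1508 = (-1786 + 847) + 1508 = -939 + 1508 = 569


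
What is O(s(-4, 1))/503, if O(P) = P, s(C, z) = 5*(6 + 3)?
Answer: 45/503 ≈ 0.089463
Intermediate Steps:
s(C, z) = 45 (s(C, z) = 5*9 = 45)
O(s(-4, 1))/503 = 45/503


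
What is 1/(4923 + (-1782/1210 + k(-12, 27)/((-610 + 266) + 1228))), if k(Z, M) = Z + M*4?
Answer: 12155/59822484 ≈ 0.00020318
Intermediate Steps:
k(Z, M) = Z + 4*M
1/(4923 + (-1782/1210 + k(-12, 27)/((-610 + 266) + 1228))) = 1/(4923 + (-1782/1210 + (-12 + 4*27)/((-610 + 266) + 1228))) = 1/(4923 + (-1782*1/1210 + (-12 + 108)/(-344 + 1228))) = 1/(4923 + (-81/55 + 96/884)) = 1/(4923 + (-81/55 + 96*(1/884))) = 1/(4923 + (-81/55 + 24/221)) = 1/(4923 - 16581/12155) = 1/(59822484/12155) = 12155/59822484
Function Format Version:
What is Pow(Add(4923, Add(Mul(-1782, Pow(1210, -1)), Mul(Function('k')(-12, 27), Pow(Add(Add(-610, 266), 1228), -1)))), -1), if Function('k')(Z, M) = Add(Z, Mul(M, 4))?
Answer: Rational(12155, 59822484) ≈ 0.00020318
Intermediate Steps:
Function('k')(Z, M) = Add(Z, Mul(4, M))
Pow(Add(4923, Add(Mul(-1782, Pow(1210, -1)), Mul(Function('k')(-12, 27), Pow(Add(Add(-610, 266), 1228), -1)))), -1) = Pow(Add(4923, Add(Mul(-1782, Pow(1210, -1)), Mul(Add(-12, Mul(4, 27)), Pow(Add(Add(-610, 266), 1228), -1)))), -1) = Pow(Add(4923, Add(Mul(-1782, Rational(1, 1210)), Mul(Add(-12, 108), Pow(Add(-344, 1228), -1)))), -1) = Pow(Add(4923, Add(Rational(-81, 55), Mul(96, Pow(884, -1)))), -1) = Pow(Add(4923, Add(Rational(-81, 55), Mul(96, Rational(1, 884)))), -1) = Pow(Add(4923, Add(Rational(-81, 55), Rational(24, 221))), -1) = Pow(Add(4923, Rational(-16581, 12155)), -1) = Pow(Rational(59822484, 12155), -1) = Rational(12155, 59822484)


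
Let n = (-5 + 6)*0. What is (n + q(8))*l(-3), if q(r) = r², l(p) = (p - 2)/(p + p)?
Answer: 160/3 ≈ 53.333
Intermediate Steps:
n = 0 (n = 1*0 = 0)
l(p) = (-2 + p)/(2*p) (l(p) = (-2 + p)/((2*p)) = (-2 + p)*(1/(2*p)) = (-2 + p)/(2*p))
(n + q(8))*l(-3) = (0 + 8²)*((½)*(-2 - 3)/(-3)) = (0 + 64)*((½)*(-⅓)*(-5)) = 64*(⅚) = 160/3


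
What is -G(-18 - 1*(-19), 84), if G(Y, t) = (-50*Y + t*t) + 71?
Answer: -7077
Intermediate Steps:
G(Y, t) = 71 + t**2 - 50*Y (G(Y, t) = (-50*Y + t**2) + 71 = (t**2 - 50*Y) + 71 = 71 + t**2 - 50*Y)
-G(-18 - 1*(-19), 84) = -(71 + 84**2 - 50*(-18 - 1*(-19))) = -(71 + 7056 - 50*(-18 + 19)) = -(71 + 7056 - 50*1) = -(71 + 7056 - 50) = -1*7077 = -7077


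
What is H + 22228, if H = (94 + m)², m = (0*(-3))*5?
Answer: 31064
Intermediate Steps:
m = 0 (m = 0*5 = 0)
H = 8836 (H = (94 + 0)² = 94² = 8836)
H + 22228 = 8836 + 22228 = 31064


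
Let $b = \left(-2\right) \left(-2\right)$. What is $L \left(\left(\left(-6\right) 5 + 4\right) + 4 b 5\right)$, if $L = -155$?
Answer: $-8370$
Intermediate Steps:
$b = 4$
$L \left(\left(\left(-6\right) 5 + 4\right) + 4 b 5\right) = - 155 \left(\left(\left(-6\right) 5 + 4\right) + 4 \cdot 4 \cdot 5\right) = - 155 \left(\left(-30 + 4\right) + 16 \cdot 5\right) = - 155 \left(-26 + 80\right) = \left(-155\right) 54 = -8370$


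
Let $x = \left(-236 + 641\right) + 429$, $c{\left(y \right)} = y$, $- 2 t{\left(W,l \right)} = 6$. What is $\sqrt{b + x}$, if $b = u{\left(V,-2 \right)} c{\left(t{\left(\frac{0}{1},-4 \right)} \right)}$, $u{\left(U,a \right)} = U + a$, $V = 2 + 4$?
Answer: $\sqrt{822} \approx 28.671$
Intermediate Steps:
$t{\left(W,l \right)} = -3$ ($t{\left(W,l \right)} = \left(- \frac{1}{2}\right) 6 = -3$)
$V = 6$
$x = 834$ ($x = 405 + 429 = 834$)
$b = -12$ ($b = \left(6 - 2\right) \left(-3\right) = 4 \left(-3\right) = -12$)
$\sqrt{b + x} = \sqrt{-12 + 834} = \sqrt{822}$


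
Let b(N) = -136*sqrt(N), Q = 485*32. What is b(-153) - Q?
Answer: -15520 - 408*I*sqrt(17) ≈ -15520.0 - 1682.2*I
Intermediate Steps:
Q = 15520
b(-153) - Q = -408*I*sqrt(17) - 1*15520 = -408*I*sqrt(17) - 15520 = -15520 - 408*I*sqrt(17)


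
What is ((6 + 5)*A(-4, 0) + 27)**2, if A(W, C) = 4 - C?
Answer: 5041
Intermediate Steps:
((6 + 5)*A(-4, 0) + 27)**2 = ((6 + 5)*(4 - 1*0) + 27)**2 = (11*(4 + 0) + 27)**2 = (11*4 + 27)**2 = (44 + 27)**2 = 71**2 = 5041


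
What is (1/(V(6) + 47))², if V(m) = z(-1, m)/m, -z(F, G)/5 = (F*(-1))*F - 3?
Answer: 9/22801 ≈ 0.00039472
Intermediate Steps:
z(F, G) = 15 + 5*F² (z(F, G) = -5*((F*(-1))*F - 3) = -5*((-F)*F - 3) = -5*(-F² - 3) = -5*(-3 - F²) = 15 + 5*F²)
V(m) = 20/m (V(m) = (15 + 5*(-1)²)/m = (15 + 5*1)/m = (15 + 5)/m = 20/m)
(1/(V(6) + 47))² = (1/(20/6 + 47))² = (1/(20*(⅙) + 47))² = (1/(10/3 + 47))² = (1/(151/3))² = (3/151)² = 9/22801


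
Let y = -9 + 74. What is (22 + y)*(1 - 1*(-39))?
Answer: 3480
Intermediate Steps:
y = 65
(22 + y)*(1 - 1*(-39)) = (22 + 65)*(1 - 1*(-39)) = 87*(1 + 39) = 87*40 = 3480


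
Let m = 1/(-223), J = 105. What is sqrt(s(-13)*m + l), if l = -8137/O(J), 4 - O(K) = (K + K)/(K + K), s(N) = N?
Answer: 4*I*sqrt(75869283)/669 ≈ 52.08*I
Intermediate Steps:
m = -1/223 ≈ -0.0044843
O(K) = 3 (O(K) = 4 - (K + K)/(K + K) = 4 - 2*K/(2*K) = 4 - 2*K*1/(2*K) = 4 - 1*1 = 4 - 1 = 3)
l = -8137/3 ≈ -2712.3
sqrt(s(-13)*m + l) = sqrt(-13*(-1/223) - 8137/3) = sqrt(13/223 - 8137/3) = sqrt(-1814512/669) = 4*I*sqrt(75869283)/669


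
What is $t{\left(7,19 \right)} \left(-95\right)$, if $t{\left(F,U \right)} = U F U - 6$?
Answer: $-239495$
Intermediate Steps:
$t{\left(F,U \right)} = -6 + F U^{2}$ ($t{\left(F,U \right)} = F U U - 6 = F U^{2} - 6 = -6 + F U^{2}$)
$t{\left(7,19 \right)} \left(-95\right) = \left(-6 + 7 \cdot 19^{2}\right) \left(-95\right) = \left(-6 + 7 \cdot 361\right) \left(-95\right) = \left(-6 + 2527\right) \left(-95\right) = 2521 \left(-95\right) = -239495$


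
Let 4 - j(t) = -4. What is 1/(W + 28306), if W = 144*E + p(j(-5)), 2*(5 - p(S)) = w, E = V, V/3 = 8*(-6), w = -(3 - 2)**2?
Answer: 2/15151 ≈ 0.00013200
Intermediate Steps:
j(t) = 8 (j(t) = 4 - 1*(-4) = 4 + 4 = 8)
w = -1 (w = -1*1**2 = -1*1 = -1)
V = -144 (V = 3*(8*(-6)) = 3*(-48) = -144)
E = -144
p(S) = 11/2 (p(S) = 5 - 1/2*(-1) = 5 + 1/2 = 11/2)
W = -41461/2 (W = 144*(-144) + 11/2 = -20736 + 11/2 = -41461/2 ≈ -20731.)
1/(W + 28306) = 1/(-41461/2 + 28306) = 1/(15151/2) = 2/15151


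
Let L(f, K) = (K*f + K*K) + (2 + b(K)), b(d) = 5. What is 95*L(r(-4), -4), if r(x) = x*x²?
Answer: 26505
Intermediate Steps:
r(x) = x³
L(f, K) = 7 + K² + K*f (L(f, K) = (K*f + K*K) + (2 + 5) = (K*f + K²) + 7 = (K² + K*f) + 7 = 7 + K² + K*f)
95*L(r(-4), -4) = 95*(7 + (-4)² - 4*(-4)³) = 95*(7 + 16 - 4*(-64)) = 95*(7 + 16 + 256) = 95*279 = 26505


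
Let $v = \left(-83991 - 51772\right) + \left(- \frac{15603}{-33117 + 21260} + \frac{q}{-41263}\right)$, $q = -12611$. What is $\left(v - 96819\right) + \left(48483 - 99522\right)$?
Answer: $- \frac{138762309895595}{489255391} \approx -2.8362 \cdot 10^{5}$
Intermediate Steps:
$v = - \frac{66421986293117}{489255391}$ ($v = \left(-83991 - 51772\right) - \left(- \frac{12611}{41263} + \frac{15603}{-33117 + 21260}\right) = \left(-83991 - 51772\right) - \left(- \frac{12611}{41263} + \frac{15603}{-11857}\right) = -135763 + \left(\left(-15603\right) \left(- \frac{1}{11857}\right) + \frac{12611}{41263}\right) = -135763 + \left(\frac{15603}{11857} + \frac{12611}{41263}\right) = -135763 + \frac{793355216}{489255391} = - \frac{66421986293117}{489255391} \approx -1.3576 \cdot 10^{5}$)
$\left(v - 96819\right) + \left(48483 - 99522\right) = \left(- \frac{66421986293117}{489255391} - 96819\right) + \left(48483 - 99522\right) = - \frac{113791203994346}{489255391} + \left(48483 - 99522\right) = - \frac{113791203994346}{489255391} - 51039 = - \frac{138762309895595}{489255391}$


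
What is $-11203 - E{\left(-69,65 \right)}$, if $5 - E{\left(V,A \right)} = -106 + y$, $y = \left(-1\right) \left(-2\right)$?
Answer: $-11312$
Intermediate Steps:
$y = 2$
$E{\left(V,A \right)} = 109$ ($E{\left(V,A \right)} = 5 - \left(-106 + 2\right) = 5 - -104 = 5 + 104 = 109$)
$-11203 - E{\left(-69,65 \right)} = -11203 - 109 = -11312$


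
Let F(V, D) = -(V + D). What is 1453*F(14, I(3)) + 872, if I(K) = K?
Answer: -23829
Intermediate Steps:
F(V, D) = -D - V (F(V, D) = -(D + V) = -D - V)
1453*F(14, I(3)) + 872 = 1453*(-1*3 - 1*14) + 872 = 1453*(-3 - 14) + 872 = 1453*(-17) + 872 = -24701 + 872 = -23829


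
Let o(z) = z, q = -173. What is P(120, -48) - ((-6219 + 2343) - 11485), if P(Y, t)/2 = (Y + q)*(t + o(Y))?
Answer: 7729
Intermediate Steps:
P(Y, t) = 2*(-173 + Y)*(Y + t) (P(Y, t) = 2*((Y - 173)*(t + Y)) = 2*((-173 + Y)*(Y + t)) = 2*(-173 + Y)*(Y + t))
P(120, -48) - ((-6219 + 2343) - 11485) = (-346*120 - 346*(-48) + 2*120² + 2*120*(-48)) - ((-6219 + 2343) - 11485) = (-41520 + 16608 + 2*14400 - 11520) - (-3876 - 11485) = (-41520 + 16608 + 28800 - 11520) - 1*(-15361) = -7632 + 15361 = 7729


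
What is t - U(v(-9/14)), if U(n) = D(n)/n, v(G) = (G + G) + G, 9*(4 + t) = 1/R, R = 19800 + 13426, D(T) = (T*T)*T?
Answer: -226219123/29305332 ≈ -7.7194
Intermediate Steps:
D(T) = T³ (D(T) = T²*T = T³)
R = 33226
t = -1196135/299034 (t = -4 + (⅑)/33226 = -4 + (⅑)*(1/33226) = -4 + 1/299034 = -1196135/299034 ≈ -4.0000)
v(G) = 3*G (v(G) = 2*G + G = 3*G)
U(n) = n² (U(n) = n³/n = n²)
t - U(v(-9/14)) = -1196135/299034 - (3*(-9/14))² = -1196135/299034 - (-27/14)² = -1196135/299034 - 1*729/196 = -1196135/299034 - 729/196 = -226219123/29305332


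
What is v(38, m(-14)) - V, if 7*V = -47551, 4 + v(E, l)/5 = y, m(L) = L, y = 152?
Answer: 7533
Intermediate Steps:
v(E, l) = 740 (v(E, l) = -20 + 5*152 = -20 + 760 = 740)
V = -6793 (V = (⅐)*(-47551) = -6793)
v(38, m(-14)) - V = 740 - 1*(-6793) = 740 + 6793 = 7533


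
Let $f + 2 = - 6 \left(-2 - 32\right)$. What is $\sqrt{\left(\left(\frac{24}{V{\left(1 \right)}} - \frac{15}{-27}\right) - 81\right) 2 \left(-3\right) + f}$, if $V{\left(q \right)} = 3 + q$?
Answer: $\frac{\sqrt{5838}}{3} \approx 25.469$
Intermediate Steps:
$f = 202$ ($f = -2 - 6 \left(-2 - 32\right) = -2 - -204 = -2 + 204 = 202$)
$\sqrt{\left(\left(\frac{24}{V{\left(1 \right)}} - \frac{15}{-27}\right) - 81\right) 2 \left(-3\right) + f} = \sqrt{\left(\left(\frac{24}{3 + 1} - \frac{15}{-27}\right) - 81\right) 2 \left(-3\right) + 202} = \sqrt{\left(\left(\frac{24}{4} - - \frac{5}{9}\right) - 81\right) \left(-6\right) + 202} = \sqrt{\left(\left(24 \cdot \frac{1}{4} + \frac{5}{9}\right) - 81\right) \left(-6\right) + 202} = \sqrt{\left(\left(6 + \frac{5}{9}\right) - 81\right) \left(-6\right) + 202} = \sqrt{\left(\frac{59}{9} - 81\right) \left(-6\right) + 202} = \sqrt{\left(- \frac{670}{9}\right) \left(-6\right) + 202} = \sqrt{\frac{1340}{3} + 202} = \sqrt{\frac{1946}{3}} = \frac{\sqrt{5838}}{3}$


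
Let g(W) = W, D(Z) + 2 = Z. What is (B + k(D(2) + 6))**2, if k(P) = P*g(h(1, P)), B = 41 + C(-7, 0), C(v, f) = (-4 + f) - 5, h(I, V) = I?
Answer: 1444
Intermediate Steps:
D(Z) = -2 + Z
C(v, f) = -9 + f
B = 32 (B = 41 + (-9 + 0) = 41 - 9 = 32)
k(P) = P (k(P) = P*1 = P)
(B + k(D(2) + 6))**2 = (32 + ((-2 + 2) + 6))**2 = (32 + (0 + 6))**2 = (32 + 6)**2 = 38**2 = 1444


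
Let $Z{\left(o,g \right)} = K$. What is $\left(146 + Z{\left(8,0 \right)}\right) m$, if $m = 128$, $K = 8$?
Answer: $19712$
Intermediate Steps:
$Z{\left(o,g \right)} = 8$
$\left(146 + Z{\left(8,0 \right)}\right) m = \left(146 + 8\right) 128 = 154 \cdot 128 = 19712$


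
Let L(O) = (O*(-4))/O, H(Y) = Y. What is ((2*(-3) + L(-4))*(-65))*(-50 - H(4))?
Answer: -35100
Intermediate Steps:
L(O) = -4 (L(O) = (-4*O)/O = -4)
((2*(-3) + L(-4))*(-65))*(-50 - H(4)) = ((2*(-3) - 4)*(-65))*(-50 - 1*4) = ((-6 - 4)*(-65))*(-50 - 4) = -10*(-65)*(-54) = 650*(-54) = -35100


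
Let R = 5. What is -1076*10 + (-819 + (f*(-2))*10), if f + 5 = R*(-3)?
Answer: -11179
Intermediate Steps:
f = -20 (f = -5 + 5*(-3) = -5 - 15 = -20)
-1076*10 + (-819 + (f*(-2))*10) = -1076*10 + (-819 - 20*(-2)*10) = -10760 + (-819 + 40*10) = -10760 + (-819 + 400) = -10760 - 419 = -11179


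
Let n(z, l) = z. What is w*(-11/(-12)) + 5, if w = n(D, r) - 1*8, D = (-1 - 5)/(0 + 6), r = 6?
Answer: -13/4 ≈ -3.2500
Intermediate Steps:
D = -1 (D = -6/6 = -6*⅙ = -1)
w = -9 (w = -1 - 1*8 = -1 - 8 = -9)
w*(-11/(-12)) + 5 = -(-99)/(-12) + 5 = -(-99)*(-1)/12 + 5 = -9*11/12 + 5 = -33/4 + 5 = -13/4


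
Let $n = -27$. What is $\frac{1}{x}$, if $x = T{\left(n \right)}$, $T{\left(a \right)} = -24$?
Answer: $- \frac{1}{24} \approx -0.041667$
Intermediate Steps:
$x = -24$
$\frac{1}{x} = \frac{1}{-24} = - \frac{1}{24}$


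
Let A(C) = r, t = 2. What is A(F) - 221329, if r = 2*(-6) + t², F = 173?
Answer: -221337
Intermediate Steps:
r = -8 (r = 2*(-6) + 2² = -12 + 4 = -8)
A(C) = -8
A(F) - 221329 = -8 - 221329 = -221337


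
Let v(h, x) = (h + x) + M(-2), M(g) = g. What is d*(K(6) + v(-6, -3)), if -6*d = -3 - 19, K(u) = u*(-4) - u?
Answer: -451/3 ≈ -150.33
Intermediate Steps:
K(u) = -5*u (K(u) = -4*u - u = -5*u)
d = 11/3 (d = -(-3 - 19)/6 = -⅙*(-22) = 11/3 ≈ 3.6667)
v(h, x) = -2 + h + x (v(h, x) = (h + x) - 2 = -2 + h + x)
d*(K(6) + v(-6, -3)) = 11*(-5*6 + (-2 - 6 - 3))/3 = 11*(-30 - 11)/3 = (11/3)*(-41) = -451/3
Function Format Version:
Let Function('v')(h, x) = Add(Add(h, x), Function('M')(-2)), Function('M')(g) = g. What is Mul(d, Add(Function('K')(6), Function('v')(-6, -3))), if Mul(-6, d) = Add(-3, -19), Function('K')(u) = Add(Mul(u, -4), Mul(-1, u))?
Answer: Rational(-451, 3) ≈ -150.33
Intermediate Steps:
Function('K')(u) = Mul(-5, u) (Function('K')(u) = Add(Mul(-4, u), Mul(-1, u)) = Mul(-5, u))
d = Rational(11, 3) (d = Mul(Rational(-1, 6), Add(-3, -19)) = Mul(Rational(-1, 6), -22) = Rational(11, 3) ≈ 3.6667)
Function('v')(h, x) = Add(-2, h, x) (Function('v')(h, x) = Add(Add(h, x), -2) = Add(-2, h, x))
Mul(d, Add(Function('K')(6), Function('v')(-6, -3))) = Mul(Rational(11, 3), Add(Mul(-5, 6), Add(-2, -6, -3))) = Mul(Rational(11, 3), Add(-30, -11)) = Mul(Rational(11, 3), -41) = Rational(-451, 3)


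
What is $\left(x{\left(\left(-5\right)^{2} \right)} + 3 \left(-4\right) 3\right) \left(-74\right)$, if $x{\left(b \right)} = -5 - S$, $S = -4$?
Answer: $2738$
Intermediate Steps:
$x{\left(b \right)} = -1$ ($x{\left(b \right)} = -5 - -4 = -5 + 4 = -1$)
$\left(x{\left(\left(-5\right)^{2} \right)} + 3 \left(-4\right) 3\right) \left(-74\right) = \left(-1 + 3 \left(-4\right) 3\right) \left(-74\right) = \left(-1 - 36\right) \left(-74\right) = \left(-37\right) \left(-74\right) = 2738$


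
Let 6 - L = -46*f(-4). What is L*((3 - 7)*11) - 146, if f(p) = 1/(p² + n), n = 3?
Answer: -9814/19 ≈ -516.53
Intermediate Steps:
f(p) = 1/(3 + p²) (f(p) = 1/(p² + 3) = 1/(3 + p²))
L = 160/19 (L = 6 - (-46)/(3 + (-4)²) = 6 - (-46)/(3 + 16) = 6 - (-46)/19 = 6 - 1*(-46/19) = 6 + 46/19 = 160/19 ≈ 8.4211)
L*((3 - 7)*11) - 146 = 160*((3 - 7)*11)/19 - 146 = 160*(-4*11)/19 - 146 = (160/19)*(-44) - 146 = -7040/19 - 146 = -9814/19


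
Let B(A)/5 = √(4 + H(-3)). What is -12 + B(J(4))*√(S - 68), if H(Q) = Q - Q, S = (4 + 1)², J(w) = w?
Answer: -12 + 10*I*√43 ≈ -12.0 + 65.574*I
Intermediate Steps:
S = 25 (S = 5² = 25)
H(Q) = 0
B(A) = 10 (B(A) = 5*√(4 + 0) = 5*√4 = 5*2 = 10)
-12 + B(J(4))*√(S - 68) = -12 + 10*√(25 - 68) = -12 + 10*√(-43) = -12 + 10*(I*√43) = -12 + 10*I*√43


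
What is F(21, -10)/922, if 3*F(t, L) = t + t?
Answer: 7/461 ≈ 0.015184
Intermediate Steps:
F(t, L) = 2*t/3 (F(t, L) = (t + t)/3 = (2*t)/3 = 2*t/3)
F(21, -10)/922 = ((⅔)*21)/922 = 14*(1/922) = 7/461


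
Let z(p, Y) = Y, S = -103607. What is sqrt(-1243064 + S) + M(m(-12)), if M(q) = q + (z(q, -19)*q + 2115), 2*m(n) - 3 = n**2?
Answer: 792 + I*sqrt(1346671) ≈ 792.0 + 1160.5*I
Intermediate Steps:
m(n) = 3/2 + n**2/2
M(q) = 2115 - 18*q (M(q) = q + (-19*q + 2115) = q + (2115 - 19*q) = 2115 - 18*q)
sqrt(-1243064 + S) + M(m(-12)) = sqrt(-1243064 - 103607) + (2115 - 18*(3/2 + (1/2)*(-12)**2)) = sqrt(-1346671) + (2115 - 18*(3/2 + (1/2)*144)) = I*sqrt(1346671) + (2115 - 18*(3/2 + 72)) = I*sqrt(1346671) + (2115 - 18*147/2) = I*sqrt(1346671) + (2115 - 1323) = I*sqrt(1346671) + 792 = 792 + I*sqrt(1346671)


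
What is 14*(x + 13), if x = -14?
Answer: -14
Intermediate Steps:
14*(x + 13) = 14*(-14 + 13) = 14*(-1) = -14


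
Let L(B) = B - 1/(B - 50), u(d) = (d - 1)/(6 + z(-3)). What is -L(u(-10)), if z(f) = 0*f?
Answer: 3385/1866 ≈ 1.8140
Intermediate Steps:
z(f) = 0
u(d) = -⅙ + d/6 (u(d) = (d - 1)/(6 + 0) = (-1 + d)/6 = (-1 + d)*(⅙) = -⅙ + d/6)
L(B) = B - 1/(-50 + B)
-L(u(-10)) = -(-1 + (-⅙ + (⅙)*(-10))² - 50*(-⅙ + (⅙)*(-10)))/(-50 + (-⅙ + (⅙)*(-10))) = -(-1 + (-⅙ - 5/3)² - 50*(-⅙ - 5/3))/(-50 + (-⅙ - 5/3)) = -(-1 + (-11/6)² - 50*(-11/6))/(-50 - 11/6) = -(-1 + 121/36 + 275/3)/(-311/6) = -(-6)*3385/(311*36) = -1*(-3385/1866) = 3385/1866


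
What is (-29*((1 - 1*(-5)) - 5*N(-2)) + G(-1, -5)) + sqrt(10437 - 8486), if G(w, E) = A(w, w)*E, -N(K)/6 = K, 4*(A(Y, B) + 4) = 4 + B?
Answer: 6329/4 + sqrt(1951) ≈ 1626.4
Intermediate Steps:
A(Y, B) = -3 + B/4 (A(Y, B) = -4 + (4 + B)/4 = -4 + (1 + B/4) = -3 + B/4)
N(K) = -6*K
G(w, E) = E*(-3 + w/4) (G(w, E) = (-3 + w/4)*E = E*(-3 + w/4))
(-29*((1 - 1*(-5)) - 5*N(-2)) + G(-1, -5)) + sqrt(10437 - 8486) = (-29*((1 - 1*(-5)) - (-30)*(-2)) + (1/4)*(-5)*(-12 - 1)) + sqrt(10437 - 8486) = (-29*((1 + 5) - 5*12) + (1/4)*(-5)*(-13)) + sqrt(1951) = (-29*(6 - 60) + 65/4) + sqrt(1951) = (-29*(-54) + 65/4) + sqrt(1951) = (1566 + 65/4) + sqrt(1951) = 6329/4 + sqrt(1951)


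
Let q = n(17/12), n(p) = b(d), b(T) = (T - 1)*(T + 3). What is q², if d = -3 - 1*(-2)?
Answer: 16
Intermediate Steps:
d = -1 (d = -3 + 2 = -1)
b(T) = (-1 + T)*(3 + T)
n(p) = -4 (n(p) = -3 + (-1)² + 2*(-1) = -3 + 1 - 2 = -4)
q = -4
q² = (-4)² = 16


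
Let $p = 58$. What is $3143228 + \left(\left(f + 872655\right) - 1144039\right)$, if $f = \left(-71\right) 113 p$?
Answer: $2406510$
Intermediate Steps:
$f = -465334$ ($f = \left(-71\right) 113 \cdot 58 = \left(-8023\right) 58 = -465334$)
$3143228 + \left(\left(f + 872655\right) - 1144039\right) = 3143228 + \left(\left(-465334 + 872655\right) - 1144039\right) = 3143228 + \left(407321 - 1144039\right) = 3143228 - 736718 = 2406510$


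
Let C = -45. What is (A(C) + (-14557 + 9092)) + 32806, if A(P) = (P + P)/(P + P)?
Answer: 27342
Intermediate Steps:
A(P) = 1 (A(P) = (2*P)/((2*P)) = (2*P)*(1/(2*P)) = 1)
(A(C) + (-14557 + 9092)) + 32806 = (1 + (-14557 + 9092)) + 32806 = (1 - 5465) + 32806 = -5464 + 32806 = 27342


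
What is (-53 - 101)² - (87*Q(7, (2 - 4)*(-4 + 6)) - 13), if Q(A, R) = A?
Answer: 23120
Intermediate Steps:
(-53 - 101)² - (87*Q(7, (2 - 4)*(-4 + 6)) - 13) = (-53 - 101)² - (87*7 - 13) = (-154)² - (609 - 13) = 23716 - 1*596 = 23716 - 596 = 23120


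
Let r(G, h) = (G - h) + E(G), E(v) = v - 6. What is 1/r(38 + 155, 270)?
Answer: 1/110 ≈ 0.0090909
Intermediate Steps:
E(v) = -6 + v
r(G, h) = -6 - h + 2*G (r(G, h) = (G - h) + (-6 + G) = -6 - h + 2*G)
1/r(38 + 155, 270) = 1/(-6 - 1*270 + 2*(38 + 155)) = 1/(-6 - 270 + 2*193) = 1/(-6 - 270 + 386) = 1/110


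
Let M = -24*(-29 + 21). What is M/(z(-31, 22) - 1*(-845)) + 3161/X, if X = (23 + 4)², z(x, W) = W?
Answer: 960185/210681 ≈ 4.5575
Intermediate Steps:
M = 192 (M = -24*(-8) = 192)
X = 729 (X = 27² = 729)
M/(z(-31, 22) - 1*(-845)) + 3161/X = 192/(22 - 1*(-845)) + 3161/729 = 192/(22 + 845) + 3161*(1/729) = 192/867 + 3161/729 = 192*(1/867) + 3161/729 = 64/289 + 3161/729 = 960185/210681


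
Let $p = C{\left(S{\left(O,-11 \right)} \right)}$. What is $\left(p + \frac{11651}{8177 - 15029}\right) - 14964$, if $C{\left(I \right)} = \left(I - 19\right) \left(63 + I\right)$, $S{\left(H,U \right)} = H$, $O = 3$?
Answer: $- \frac{109780691}{6852} \approx -16022.0$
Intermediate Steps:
$C{\left(I \right)} = \left(-19 + I\right) \left(63 + I\right)$
$p = -1056$ ($p = -1197 + 3^{2} + 44 \cdot 3 = -1197 + 9 + 132 = -1056$)
$\left(p + \frac{11651}{8177 - 15029}\right) - 14964 = \left(-1056 + \frac{11651}{8177 - 15029}\right) - 14964 = \left(-1056 + \frac{11651}{-6852}\right) - 14964 = \left(-1056 + 11651 \left(- \frac{1}{6852}\right)\right) - 14964 = \left(-1056 - \frac{11651}{6852}\right) - 14964 = - \frac{7247363}{6852} - 14964 = - \frac{109780691}{6852}$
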